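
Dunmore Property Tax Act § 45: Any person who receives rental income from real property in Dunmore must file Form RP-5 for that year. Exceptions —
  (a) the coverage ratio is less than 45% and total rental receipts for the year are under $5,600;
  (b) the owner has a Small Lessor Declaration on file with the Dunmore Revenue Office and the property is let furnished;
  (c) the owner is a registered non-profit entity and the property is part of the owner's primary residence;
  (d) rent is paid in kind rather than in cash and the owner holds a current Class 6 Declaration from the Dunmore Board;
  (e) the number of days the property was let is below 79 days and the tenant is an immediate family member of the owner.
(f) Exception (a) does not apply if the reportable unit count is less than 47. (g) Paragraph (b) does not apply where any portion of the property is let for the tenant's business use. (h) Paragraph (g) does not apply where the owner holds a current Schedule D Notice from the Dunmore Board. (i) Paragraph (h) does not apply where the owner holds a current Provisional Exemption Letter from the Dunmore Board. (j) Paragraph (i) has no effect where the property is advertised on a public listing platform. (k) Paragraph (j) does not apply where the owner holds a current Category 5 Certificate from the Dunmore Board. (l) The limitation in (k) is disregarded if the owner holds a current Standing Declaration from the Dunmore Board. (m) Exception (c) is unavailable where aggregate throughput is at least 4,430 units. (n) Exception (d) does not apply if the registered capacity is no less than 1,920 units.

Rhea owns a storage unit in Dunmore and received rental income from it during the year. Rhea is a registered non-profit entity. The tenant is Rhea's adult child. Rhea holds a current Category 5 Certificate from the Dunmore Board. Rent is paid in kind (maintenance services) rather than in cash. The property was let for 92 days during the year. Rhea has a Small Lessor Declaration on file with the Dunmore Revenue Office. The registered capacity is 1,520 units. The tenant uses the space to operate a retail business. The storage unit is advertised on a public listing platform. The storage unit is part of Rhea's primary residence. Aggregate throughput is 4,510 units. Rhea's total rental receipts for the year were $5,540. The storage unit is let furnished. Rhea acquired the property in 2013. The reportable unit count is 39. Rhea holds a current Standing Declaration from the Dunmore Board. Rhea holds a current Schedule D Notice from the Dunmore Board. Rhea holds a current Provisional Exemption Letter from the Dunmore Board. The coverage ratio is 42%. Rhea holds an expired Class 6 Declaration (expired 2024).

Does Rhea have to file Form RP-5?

Exception (a)'s conditions are all satisfied: the coverage ratio is 42%, less than the 45% limit; total rental receipts for the year are $5,540, under the $5,600 limit. But applying paragraph (f): (f) operates against (a): the reportable unit count is 39, less than the 47 limit. (a) is therefore removed.
Exception (b)'s conditions are all satisfied: a Small Lessor Declaration is on file; the property is let furnished. Under paragraphs (g)–(l): (g) is triggered (the space is let for business use), but is set aside by (h): (h) operates against (g): a current Schedule D Notice is held. (i) would limit (h) — a current Provisional Exemption Letter is held — but (j) sets (i) aside: (j) operates — the property is publicly advertised. (k) is engaged (a current Category 5 Certificate is held), but is itself disapplied by (l): (l) operates against (k): a current Standing Declaration is held. (b) remains available.
Exception (c) is satisfied on its face — Rhea is a registered non-profit; the storage unit is part of the primary residence. However, paragraph (m) must be considered: (m) operates against (c): aggregate throughput is 4,510 units, meeting the 4,430 units threshold. Exception (c) does not apply.
Exception (d) requires that the owner holds a current Class 6 Declaration from the Dunmore Board; but there is no Class 6 Declaration in force, so (d) is unavailable.
Exception (e) requires that the number of days the property was let is below 79 days; but the number of days the property was let is 92 days, not below 79 days, so (e) is unavailable.

No — exception (b) applies; Rhea is not required to file Form RP-5.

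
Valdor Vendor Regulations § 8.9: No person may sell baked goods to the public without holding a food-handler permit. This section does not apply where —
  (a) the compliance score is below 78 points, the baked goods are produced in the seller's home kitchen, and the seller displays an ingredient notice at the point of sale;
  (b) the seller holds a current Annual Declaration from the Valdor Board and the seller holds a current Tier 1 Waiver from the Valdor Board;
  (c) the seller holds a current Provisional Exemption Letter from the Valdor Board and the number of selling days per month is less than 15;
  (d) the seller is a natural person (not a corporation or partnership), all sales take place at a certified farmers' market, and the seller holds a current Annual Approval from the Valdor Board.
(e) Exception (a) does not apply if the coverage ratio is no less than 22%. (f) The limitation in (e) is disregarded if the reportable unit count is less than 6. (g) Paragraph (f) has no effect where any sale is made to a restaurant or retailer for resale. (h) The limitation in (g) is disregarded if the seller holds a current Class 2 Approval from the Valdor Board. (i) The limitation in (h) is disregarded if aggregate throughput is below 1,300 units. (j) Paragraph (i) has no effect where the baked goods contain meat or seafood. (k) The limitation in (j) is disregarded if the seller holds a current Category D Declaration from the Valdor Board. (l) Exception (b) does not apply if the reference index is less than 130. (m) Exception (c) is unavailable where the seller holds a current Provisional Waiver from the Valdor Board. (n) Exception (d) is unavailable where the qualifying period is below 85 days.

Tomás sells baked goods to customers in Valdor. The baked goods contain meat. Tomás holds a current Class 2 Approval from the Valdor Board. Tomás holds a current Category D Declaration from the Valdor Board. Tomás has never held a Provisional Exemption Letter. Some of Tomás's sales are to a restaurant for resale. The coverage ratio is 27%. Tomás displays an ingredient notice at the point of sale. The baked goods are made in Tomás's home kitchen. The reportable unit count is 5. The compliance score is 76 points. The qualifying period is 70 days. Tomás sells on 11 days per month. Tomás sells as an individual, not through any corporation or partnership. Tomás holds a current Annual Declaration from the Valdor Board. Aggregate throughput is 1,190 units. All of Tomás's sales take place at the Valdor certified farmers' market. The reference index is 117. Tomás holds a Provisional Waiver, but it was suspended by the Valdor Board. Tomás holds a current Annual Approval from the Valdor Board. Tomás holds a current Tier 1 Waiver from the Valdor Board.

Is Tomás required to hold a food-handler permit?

Exception (a) is satisfied on its face — the compliance score is 76 points, below the 78 points limit; the baked goods are home-kitchen produced; an ingredient notice is displayed. Turning to paragraphs (e)–(k): (e) operates — the coverage ratio is 27%, meeting the 22% threshold. (f) is triggered (the reportable unit count is 5, less than the 6 limit), but is overridden by (g): (g) operates against (f): some sales are to a restaurant for resale. (h) would limit (g) — a current Class 2 Approval is held — but (i) sets (h) aside: (i) operates against (h): aggregate throughput is 1,190 units, below the 1,300 units limit. (j) would limit (i) — the baked goods contain meat — but (k) sets (j) aside: (k) operates against (j): a current Category D Declaration is held. (a) is therefore removed.
Exception (b) is satisfied on its face — a current Annual Declaration is held; a current Tier 1 Waiver is held. However, paragraph (l) must be considered: (l) operates against (b): the reference index is 117, less than the 130 limit. Exception (b) does not apply.
Exception (c) fails — no current Provisional Exemption Letter is held.
Exception (d)'s conditions are all satisfied: the seller is a natural person; all sales are at a certified farmers' market; a current Annual Approval is held. However, paragraph (n) must be considered: (n) is triggered — the qualifying period is 70 days, below the 85 days limit. So (d) is unavailable.
Every exception is unavailable, so the rule governs.

Yes — Tomás must hold a food-handler permit.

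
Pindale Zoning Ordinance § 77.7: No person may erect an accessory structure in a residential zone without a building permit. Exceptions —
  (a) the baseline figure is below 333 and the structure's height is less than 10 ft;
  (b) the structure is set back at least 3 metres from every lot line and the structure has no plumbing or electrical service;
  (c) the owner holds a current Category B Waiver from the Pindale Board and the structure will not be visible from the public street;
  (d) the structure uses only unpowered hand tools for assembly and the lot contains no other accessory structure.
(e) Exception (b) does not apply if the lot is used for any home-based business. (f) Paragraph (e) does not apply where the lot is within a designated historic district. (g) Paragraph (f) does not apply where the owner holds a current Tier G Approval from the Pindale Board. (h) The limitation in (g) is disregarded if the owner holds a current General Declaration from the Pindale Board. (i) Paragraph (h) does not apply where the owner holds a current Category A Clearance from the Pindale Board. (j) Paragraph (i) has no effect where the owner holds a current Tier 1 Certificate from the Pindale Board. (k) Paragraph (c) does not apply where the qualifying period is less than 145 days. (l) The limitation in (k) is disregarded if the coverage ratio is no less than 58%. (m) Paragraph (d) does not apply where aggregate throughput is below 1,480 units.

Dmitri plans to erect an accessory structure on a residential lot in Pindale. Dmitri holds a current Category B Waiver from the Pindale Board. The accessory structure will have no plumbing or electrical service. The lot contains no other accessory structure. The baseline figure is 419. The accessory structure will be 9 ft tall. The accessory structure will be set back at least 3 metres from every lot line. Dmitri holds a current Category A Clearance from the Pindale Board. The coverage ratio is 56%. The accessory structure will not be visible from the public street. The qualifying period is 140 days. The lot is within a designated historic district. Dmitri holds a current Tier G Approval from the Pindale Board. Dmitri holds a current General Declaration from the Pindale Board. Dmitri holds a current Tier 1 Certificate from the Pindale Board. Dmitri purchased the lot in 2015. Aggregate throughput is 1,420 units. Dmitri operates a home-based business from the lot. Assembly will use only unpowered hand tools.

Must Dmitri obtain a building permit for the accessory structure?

Exception (a) fails — the baseline figure is 419, not below 333.
All of (b)'s requirements are met (the setback is at least 3 m on every side; there is no plumbing or electrical service). Applying paragraphs (e)–(j): (e) would limit (b) — a home-based business operates on the lot — but (f) sets (e) aside: (f) operates against (e): the lot is in a historic district. (g) would limit (f) — a current Tier G Approval is held — but (h) sets (g) aside: (h) applies — a current General Declaration is held. (i) is triggered (a current Category A Clearance is held), but is overridden by (j): (j) operates — a current Tier 1 Certificate is held. So (b) applies.
Exception (c): a current Category B Waiver is held; the structure will not be visible from the street — every condition holds. But applying paragraphs (k)–(l): (k) operates against (c): the qualifying period is 140 days, less than the 145 days limit. (l), which would lift (k), is inapplicable — the coverage ratio is 56%, short of 58%. So (c) is unavailable.
All of (d)'s requirements are met (assembly uses only hand tools; the lot has no other accessory structure). Turning to paragraph (m): (m) operates against (d): aggregate throughput is 1,420 units, below the 1,480 units limit. (d) is therefore removed.

No — exception (b) applies; Dmitri does not need a building permit.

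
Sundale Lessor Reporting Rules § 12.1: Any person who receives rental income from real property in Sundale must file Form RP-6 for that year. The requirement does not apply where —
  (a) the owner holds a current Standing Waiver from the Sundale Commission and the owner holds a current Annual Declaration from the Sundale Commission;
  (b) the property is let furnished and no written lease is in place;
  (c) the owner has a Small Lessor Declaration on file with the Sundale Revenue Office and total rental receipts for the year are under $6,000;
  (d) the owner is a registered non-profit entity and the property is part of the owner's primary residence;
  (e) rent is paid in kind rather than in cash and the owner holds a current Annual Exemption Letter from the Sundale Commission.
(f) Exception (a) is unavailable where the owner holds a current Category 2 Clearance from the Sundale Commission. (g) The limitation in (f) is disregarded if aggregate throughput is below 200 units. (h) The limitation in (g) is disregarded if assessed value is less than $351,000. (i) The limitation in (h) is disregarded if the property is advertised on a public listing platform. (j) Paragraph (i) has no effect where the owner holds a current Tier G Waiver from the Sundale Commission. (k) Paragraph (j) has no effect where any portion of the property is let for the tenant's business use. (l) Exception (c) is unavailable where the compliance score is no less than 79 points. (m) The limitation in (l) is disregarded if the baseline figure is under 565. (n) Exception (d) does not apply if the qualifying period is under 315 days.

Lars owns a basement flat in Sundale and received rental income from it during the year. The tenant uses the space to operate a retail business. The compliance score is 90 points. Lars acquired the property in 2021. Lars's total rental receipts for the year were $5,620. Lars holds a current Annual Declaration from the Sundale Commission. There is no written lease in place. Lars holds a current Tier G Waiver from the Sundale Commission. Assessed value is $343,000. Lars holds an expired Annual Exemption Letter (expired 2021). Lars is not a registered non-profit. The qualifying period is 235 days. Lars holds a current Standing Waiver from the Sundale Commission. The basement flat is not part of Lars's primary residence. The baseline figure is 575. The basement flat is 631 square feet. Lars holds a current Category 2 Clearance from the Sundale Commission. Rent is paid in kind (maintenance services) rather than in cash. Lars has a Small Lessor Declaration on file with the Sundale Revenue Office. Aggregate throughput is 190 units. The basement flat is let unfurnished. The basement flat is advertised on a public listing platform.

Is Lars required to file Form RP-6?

No — exception (a) applies; Lars is not required to file Form RP-6.

All of (a)'s requirements are met (a current Standing Waiver is held; a current Annual Declaration is held). Under paragraphs (f)–(k): (f) would limit (a) — a current Category 2 Clearance is held — but (g) sets (f) aside: (g) operates against (f): aggregate throughput is 190 units, below the 200 units limit. (h) would limit (g) — assessed value is $343,000, less than the $351,000 limit — but (i) sets (h) aside: (i) operates against (h): the property is publicly advertised. (j) would limit (i) — a current Tier G Waiver is held — but (k) sets (j) aside: (k) operates — the space is let for business use. Exception (a) stands.
Exception (b) does not apply: the property is let unfurnished.
All of (c)'s requirements are met (a Small Lessor Declaration is on file; total rental receipts for the year are $5,620, under the $6,000 limit). However, paragraphs (l)–(m) must be considered: (l) is engaged — the compliance score is 90 points, meeting the 79 points threshold. (m), which would lift (l), is not triggered — the baseline figure is 575, not under 565. (c) is therefore removed.
Exception (d) requires that the owner is a registered non-profit entity; but Lars is not a registered non-profit, so (d) is unavailable.
Exception (e) requires that the owner holds a current Annual Exemption Letter from the Sundale Commission; but there is no Annual Exemption Letter in force, so (e) is unavailable.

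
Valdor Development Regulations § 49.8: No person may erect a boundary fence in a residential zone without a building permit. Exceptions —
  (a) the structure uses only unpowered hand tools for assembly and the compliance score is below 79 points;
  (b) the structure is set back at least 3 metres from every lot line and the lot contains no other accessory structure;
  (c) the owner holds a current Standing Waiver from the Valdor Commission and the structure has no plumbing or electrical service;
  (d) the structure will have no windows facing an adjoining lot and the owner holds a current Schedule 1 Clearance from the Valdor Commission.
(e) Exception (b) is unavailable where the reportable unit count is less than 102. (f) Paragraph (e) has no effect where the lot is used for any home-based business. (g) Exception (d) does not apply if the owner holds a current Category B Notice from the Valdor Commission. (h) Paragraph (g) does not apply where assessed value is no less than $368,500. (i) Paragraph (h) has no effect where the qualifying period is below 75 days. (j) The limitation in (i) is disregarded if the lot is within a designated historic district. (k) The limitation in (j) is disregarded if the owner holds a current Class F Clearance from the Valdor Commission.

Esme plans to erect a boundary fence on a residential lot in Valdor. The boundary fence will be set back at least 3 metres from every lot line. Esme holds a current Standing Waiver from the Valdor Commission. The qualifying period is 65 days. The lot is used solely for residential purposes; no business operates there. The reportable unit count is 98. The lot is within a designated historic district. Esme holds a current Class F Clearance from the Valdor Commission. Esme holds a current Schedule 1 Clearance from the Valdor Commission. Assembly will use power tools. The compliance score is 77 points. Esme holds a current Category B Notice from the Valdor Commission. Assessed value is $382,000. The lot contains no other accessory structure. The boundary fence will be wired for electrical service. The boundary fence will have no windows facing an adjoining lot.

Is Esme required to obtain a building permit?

Exception (a) does not apply: assembly uses power tools.
All of (b)'s requirements are met (the setback is at least 3 m on every side; the lot has no other accessory structure). However, paragraphs (e)–(f) must be considered: (e) operates — the reportable unit count is 98, less than the 102 limit. (f), which would lift (e), does not operate here — the lot is solely residential. (b) is therefore removed.
Exception (c) does not apply: electrical service is planned.
All of (d)'s requirements are met (no windows face an adjoining lot; a current Schedule 1 Clearance is held). But applying paragraphs (g)–(k): (g) applies — a current Category B Notice is held. (h) would limit (g) — assessed value is $382,000, meeting the $368,500 threshold — but (i) sets (h) aside: (i) is triggered — the qualifying period is 65 days, below the 75 days limit. (j) would limit (i) — the lot is in a historic district — but (k) sets (j) aside: (k) applies — a current Class F Clearance is held. Exception (d) does not apply.
None of the exceptions is available; § 49.8 applies in full.

Yes — Esme must obtain a building permit.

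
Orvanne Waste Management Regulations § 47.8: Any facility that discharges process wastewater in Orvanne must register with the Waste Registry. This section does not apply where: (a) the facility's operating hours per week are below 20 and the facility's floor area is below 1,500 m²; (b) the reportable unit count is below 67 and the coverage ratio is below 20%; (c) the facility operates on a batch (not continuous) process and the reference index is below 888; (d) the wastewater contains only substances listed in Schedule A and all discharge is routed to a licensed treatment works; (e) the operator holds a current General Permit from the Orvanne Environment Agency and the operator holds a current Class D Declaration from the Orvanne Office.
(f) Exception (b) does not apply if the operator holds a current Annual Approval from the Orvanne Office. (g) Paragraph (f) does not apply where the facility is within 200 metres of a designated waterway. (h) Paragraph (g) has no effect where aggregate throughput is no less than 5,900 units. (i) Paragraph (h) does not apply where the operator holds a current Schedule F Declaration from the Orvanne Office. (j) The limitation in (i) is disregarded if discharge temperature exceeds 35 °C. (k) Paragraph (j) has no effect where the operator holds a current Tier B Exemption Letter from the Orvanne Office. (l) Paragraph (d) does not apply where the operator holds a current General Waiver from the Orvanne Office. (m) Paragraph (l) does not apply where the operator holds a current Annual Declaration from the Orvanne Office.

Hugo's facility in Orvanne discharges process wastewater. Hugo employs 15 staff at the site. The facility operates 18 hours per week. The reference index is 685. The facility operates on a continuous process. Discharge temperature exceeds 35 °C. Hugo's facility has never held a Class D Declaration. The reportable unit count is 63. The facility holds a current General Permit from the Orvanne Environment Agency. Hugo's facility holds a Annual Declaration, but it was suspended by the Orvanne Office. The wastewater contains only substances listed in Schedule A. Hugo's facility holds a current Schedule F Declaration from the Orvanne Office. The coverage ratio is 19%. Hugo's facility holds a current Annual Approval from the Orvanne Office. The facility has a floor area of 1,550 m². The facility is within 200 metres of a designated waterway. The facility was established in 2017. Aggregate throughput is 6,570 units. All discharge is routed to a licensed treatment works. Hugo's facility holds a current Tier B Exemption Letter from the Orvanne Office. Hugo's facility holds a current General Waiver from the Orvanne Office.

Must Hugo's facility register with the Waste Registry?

No — exception (b) applies; Hugo's facility is not required to register with the Waste Registry.

Exception (a) does not apply: the facility's floor area is 1,550 m², not below 1,500 m².
All of (b)'s requirements are met (the reportable unit count is 63, below the 67 limit; the coverage ratio is 19%, below the 20% limit). As to paragraphs (f)–(k): (f) would limit (b) — a current Annual Approval is held — but (g) sets (f) aside: (g) applies — the facility is within 200 m of a designated waterway. (h) would limit (g) — aggregate throughput is 6,570 units, meeting the 5,900 units threshold — but (i) sets (h) aside: (i) is triggered — a current Schedule F Declaration is held. (j) would limit (i) — discharge temperature exceeds 35 °C — but (k) sets (j) aside: (k) operates against (j): a current Tier B Exemption Letter is held. So (b) applies.
Exception (c) requires that the facility operates on a batch (not continuous) process; but the facility operates on a continuous process, so (c) is unavailable.
Exception (d) is satisfied on its face — the wastewater is Schedule-A-only; discharge is routed to a licensed treatment works. But: (l) operates against (d): a current General Waiver is held. (m) does not operate here (there is no Annual Declaration in force), so (l) stands. Exception (d) does not apply.
Exception (e) requires that the operator holds a current Class D Declaration from the Orvanne Office; but there is no Class D Declaration in force, so (e) is unavailable.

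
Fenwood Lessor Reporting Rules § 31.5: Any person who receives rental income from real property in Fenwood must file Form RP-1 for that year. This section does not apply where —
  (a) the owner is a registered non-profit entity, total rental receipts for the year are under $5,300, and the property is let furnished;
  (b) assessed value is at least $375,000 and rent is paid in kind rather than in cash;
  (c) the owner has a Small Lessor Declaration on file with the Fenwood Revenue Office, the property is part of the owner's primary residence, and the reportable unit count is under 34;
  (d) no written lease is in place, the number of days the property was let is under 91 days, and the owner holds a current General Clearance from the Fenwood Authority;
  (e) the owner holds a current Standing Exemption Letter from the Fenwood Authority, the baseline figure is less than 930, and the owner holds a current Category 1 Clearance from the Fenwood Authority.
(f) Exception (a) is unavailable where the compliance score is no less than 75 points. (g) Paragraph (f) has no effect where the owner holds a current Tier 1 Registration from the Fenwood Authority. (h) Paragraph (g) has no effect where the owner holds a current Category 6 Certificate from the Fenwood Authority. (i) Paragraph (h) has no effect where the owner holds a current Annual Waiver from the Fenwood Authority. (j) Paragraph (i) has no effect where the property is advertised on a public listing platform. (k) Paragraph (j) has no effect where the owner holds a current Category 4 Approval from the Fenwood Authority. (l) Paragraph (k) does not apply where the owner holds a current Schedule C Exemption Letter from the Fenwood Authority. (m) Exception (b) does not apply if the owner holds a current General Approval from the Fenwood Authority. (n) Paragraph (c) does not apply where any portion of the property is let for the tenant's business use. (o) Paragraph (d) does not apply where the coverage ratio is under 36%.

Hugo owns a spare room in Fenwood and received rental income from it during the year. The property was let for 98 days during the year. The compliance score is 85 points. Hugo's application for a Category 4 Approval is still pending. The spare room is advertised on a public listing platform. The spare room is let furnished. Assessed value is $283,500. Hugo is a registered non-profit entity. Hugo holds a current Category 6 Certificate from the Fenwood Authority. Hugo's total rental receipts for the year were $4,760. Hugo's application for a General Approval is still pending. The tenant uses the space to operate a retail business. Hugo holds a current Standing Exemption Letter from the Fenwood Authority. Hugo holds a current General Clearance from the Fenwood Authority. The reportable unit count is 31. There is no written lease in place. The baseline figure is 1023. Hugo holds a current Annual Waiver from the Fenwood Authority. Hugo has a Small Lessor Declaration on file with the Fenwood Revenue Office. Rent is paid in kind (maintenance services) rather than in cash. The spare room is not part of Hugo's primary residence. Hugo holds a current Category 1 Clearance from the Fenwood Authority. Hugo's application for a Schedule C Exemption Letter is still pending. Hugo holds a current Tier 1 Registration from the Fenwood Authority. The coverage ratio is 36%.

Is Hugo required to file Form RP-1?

All of (a)'s requirements are met (Hugo is a registered non-profit; total rental receipts for the year are $4,760, under the $5,300 limit; the property is let furnished). However, paragraphs (f)–(l) must be considered: (f) operates against (a): the compliance score is 85 points, meeting the 75 points threshold. (g) would limit (f) — a current Tier 1 Registration is held — but (h) sets (g) aside: (h) operates against (g): a current Category 6 Certificate is held. (i) would limit (h) — a current Annual Waiver is held — but (j) sets (i) aside: (j) operates against (i): the property is publicly advertised. (k) is not engaged (there is no Category 4 Approval in force), so (j) stands. Exception (a) does not apply.
Exception (b) requires that assessed value is at least $375,000; but assessed value is $283,500, short of $375,000, so (b) is unavailable.
Exception (c) requires that the property is part of the owner's primary residence; but the spare room is not part of the primary residence, so (c) is unavailable.
Exception (d) does not apply: the number of days the property was let is 98 days, not under 91 days.
Exception (e) fails — the baseline figure is 1,023, not less than 930.
No exception displaces § 31.5.

Yes — Hugo must file Form RP-1.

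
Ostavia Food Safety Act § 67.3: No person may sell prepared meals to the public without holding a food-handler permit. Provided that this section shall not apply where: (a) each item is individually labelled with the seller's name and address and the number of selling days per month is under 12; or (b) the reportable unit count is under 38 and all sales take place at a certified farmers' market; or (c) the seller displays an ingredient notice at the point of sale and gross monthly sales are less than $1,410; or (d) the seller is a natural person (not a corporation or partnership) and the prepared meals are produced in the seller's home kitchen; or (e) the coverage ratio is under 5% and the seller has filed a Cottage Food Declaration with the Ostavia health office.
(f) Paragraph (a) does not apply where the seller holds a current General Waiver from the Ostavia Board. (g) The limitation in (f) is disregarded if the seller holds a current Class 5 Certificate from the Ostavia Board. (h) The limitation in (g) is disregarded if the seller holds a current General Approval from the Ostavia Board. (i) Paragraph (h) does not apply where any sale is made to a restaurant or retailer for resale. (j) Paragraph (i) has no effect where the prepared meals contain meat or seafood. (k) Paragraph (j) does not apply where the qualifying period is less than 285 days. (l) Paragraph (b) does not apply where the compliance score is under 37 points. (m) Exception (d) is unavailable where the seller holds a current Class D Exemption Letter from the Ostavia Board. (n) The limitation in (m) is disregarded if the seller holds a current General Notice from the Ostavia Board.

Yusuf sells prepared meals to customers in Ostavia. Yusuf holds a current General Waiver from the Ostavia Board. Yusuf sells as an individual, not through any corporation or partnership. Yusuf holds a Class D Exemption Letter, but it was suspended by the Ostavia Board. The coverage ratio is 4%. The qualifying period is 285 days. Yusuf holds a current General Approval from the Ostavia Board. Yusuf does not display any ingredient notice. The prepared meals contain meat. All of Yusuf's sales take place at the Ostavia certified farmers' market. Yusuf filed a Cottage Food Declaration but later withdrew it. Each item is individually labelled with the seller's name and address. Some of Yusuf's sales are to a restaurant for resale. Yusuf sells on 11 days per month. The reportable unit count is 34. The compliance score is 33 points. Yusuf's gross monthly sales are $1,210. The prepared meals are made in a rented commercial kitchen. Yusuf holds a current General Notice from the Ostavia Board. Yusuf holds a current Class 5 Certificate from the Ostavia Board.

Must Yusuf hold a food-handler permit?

Yes — Yusuf must hold a food-handler permit.

Exception (a)'s conditions are all satisfied: items are individually labelled; the number of selling days per month is 11, under the 12 limit. But applying paragraphs (f)–(k): (f) operates — a current General Waiver is held. (g) would limit (f) — a current Class 5 Certificate is held — but (h) sets (g) aside: (h) applies — a current General Approval is held. (i) would limit (h) — some sales are to a restaurant for resale — but (j) sets (i) aside: (j) operates against (i): the prepared meals contain meat. (k) does not operate here (the qualifying period is 285 days, not less than 285 days), so (j) stands. So (a) is unavailable.
All of (b)'s requirements are met (the reportable unit count is 34, under the 38 limit; all sales are at a certified farmers' market). But applying paragraph (l): (l) operates — the compliance score is 33 points, under the 37 points limit. So (b) is unavailable.
Exception (c) does not apply: no ingredient notice is displayed.
Exception (d) fails — the prepared meals are made in a commercial kitchen, not a home kitchen.
Exception (e) requires that the seller has filed a Cottage Food Declaration with the Ostavia health office; but the Cottage Food Declaration was withdrawn, so (e) is unavailable.
No exception displaces § 67.3.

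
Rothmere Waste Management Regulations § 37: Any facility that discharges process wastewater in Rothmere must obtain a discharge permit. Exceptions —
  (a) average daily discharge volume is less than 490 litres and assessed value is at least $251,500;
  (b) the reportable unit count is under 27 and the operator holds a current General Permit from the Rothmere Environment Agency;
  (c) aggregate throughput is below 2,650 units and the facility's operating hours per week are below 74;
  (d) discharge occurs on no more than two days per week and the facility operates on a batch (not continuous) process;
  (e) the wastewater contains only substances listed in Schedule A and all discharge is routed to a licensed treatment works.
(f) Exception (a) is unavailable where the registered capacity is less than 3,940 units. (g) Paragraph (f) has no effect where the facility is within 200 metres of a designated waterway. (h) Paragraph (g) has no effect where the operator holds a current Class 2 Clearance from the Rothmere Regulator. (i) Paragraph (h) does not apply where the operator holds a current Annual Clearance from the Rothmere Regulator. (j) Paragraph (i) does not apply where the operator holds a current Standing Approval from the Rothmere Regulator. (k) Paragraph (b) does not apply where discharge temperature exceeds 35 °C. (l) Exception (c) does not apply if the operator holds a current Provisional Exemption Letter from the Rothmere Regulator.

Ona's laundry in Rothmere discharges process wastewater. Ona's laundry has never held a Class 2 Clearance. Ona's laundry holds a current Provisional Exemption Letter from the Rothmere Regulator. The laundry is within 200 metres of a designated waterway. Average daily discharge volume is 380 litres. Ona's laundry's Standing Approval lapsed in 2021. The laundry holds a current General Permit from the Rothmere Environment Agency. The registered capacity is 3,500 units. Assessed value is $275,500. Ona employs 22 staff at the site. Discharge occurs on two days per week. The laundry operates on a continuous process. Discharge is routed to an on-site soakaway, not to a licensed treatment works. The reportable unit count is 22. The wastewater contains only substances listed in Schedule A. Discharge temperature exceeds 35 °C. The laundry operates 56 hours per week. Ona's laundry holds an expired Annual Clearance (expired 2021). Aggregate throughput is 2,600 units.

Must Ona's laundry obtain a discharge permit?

Exception (a) is satisfied on its face — average daily discharge volume is 380 litres, less than the 490 litres limit; assessed value is $275,500, meeting the $251,500 threshold. Under paragraphs (f)–(j): (f) would limit (a) — the registered capacity is 3,500 units, less than the 3,940 units limit — but (g) sets (f) aside: (g) operates against (f): the laundry is within 200 m of a designated waterway. (h), which would lift (g), is not engaged — the Class 2 Clearance is not current. So (a) applies.
All of (b)'s requirements are met (the reportable unit count is 22, under the 27 limit; a current General Permit is held). But: (k) operates against (b): discharge temperature exceeds 35 °C. Exception (b) does not apply.
Exception (c)'s conditions are all satisfied: aggregate throughput is 2,600 units, below the 2,650 units limit; the facility's operating hours per week are 56, below the 74 limit. However, paragraph (l) must be considered: (l) is triggered — a current Provisional Exemption Letter is held. So (c) is unavailable.
Exception (d) requires that the facility operates on a batch (not continuous) process; but the facility operates on a continuous process, so (d) is unavailable.
Exception (e) requires that all discharge is routed to a licensed treatment works; but discharge is not routed to a licensed treatment works, so (e) is unavailable.

No — exception (a) applies; Ona's laundry is not required to obtain a discharge permit.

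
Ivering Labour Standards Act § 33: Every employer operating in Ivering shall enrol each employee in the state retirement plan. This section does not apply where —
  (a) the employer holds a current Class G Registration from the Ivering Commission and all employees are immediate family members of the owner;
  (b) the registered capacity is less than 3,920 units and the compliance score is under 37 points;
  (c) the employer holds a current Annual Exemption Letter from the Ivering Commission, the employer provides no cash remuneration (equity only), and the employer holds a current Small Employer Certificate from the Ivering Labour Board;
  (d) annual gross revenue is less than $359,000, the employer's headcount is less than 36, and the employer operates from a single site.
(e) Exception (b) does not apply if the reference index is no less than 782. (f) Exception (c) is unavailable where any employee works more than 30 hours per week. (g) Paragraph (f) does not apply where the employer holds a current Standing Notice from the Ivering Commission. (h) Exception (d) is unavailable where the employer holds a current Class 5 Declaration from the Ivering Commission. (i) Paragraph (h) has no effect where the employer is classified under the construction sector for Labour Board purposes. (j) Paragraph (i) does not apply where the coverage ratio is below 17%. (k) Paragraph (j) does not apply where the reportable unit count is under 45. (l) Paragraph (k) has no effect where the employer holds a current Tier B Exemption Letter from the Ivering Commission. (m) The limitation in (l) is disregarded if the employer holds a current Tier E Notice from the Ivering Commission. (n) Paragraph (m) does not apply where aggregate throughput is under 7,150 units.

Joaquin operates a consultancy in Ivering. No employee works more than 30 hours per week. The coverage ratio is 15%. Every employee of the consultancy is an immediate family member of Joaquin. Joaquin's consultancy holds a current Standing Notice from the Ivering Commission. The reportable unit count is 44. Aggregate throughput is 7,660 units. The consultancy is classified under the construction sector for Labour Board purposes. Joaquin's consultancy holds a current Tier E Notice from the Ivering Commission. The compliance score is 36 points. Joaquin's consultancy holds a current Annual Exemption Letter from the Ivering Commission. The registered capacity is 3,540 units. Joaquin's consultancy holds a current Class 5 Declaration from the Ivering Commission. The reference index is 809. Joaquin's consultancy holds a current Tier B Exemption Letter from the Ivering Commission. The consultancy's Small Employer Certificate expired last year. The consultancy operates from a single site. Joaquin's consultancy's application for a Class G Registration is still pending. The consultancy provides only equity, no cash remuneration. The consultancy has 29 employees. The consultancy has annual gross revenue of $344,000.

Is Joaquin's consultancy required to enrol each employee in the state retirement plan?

Exception (a) requires that the employer holds a current Class G Registration from the Ivering Commission; but no current Class G Registration is held, so (a) is unavailable.
Exception (b)'s conditions are all satisfied: the registered capacity is 3,540 units, less than the 3,920 units limit; the compliance score is 36 points, under the 37 points limit. But: (e) operates against (b): the reference index is 809, meeting the 782 threshold. Exception (b) does not apply.
Exception (c) does not apply: the Small Employer Certificate has expired.
Exception (d)'s conditions are all satisfied: annual gross revenue is $344,000, less than the $359,000 limit; the employer's headcount is 29, less than the 36 limit; the employer operates from a single site. Under paragraphs (h)–(n): (h) would limit (d) — a current Class 5 Declaration is held — but (i) sets (h) aside: (i) operates against (h): the consultancy is classified under the construction sector. (j) would limit (i) — the coverage ratio is 15%, below the 17% limit — but (k) sets (j) aside: (k) is engaged — the reportable unit count is 44, under the 45 limit. (l) operates (a current Tier B Exemption Letter is held), but yields to (m): (m) operates against (l): a current Tier E Notice is held. (n) is not triggered (aggregate throughput is 7,660 units, not under 7,150 units), so (m) stands. So (d) applies.

No — exception (d) applies; Joaquin's consultancy is not required to enrol each employee in the state retirement plan.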